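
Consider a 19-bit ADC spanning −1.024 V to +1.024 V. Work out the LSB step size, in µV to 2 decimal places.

3.91 µV

Full-scale span = 2.048 V.
LSB = 2.048 / 2^19 = 2.048 / 524288 = 3.90625e-06 V = 3.91 µV.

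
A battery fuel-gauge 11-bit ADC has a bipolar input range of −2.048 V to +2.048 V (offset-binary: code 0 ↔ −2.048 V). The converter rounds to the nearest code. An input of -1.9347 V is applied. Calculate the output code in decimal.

With 2048 levels over 4.096 V, one step is 2.000 mV.
(V_in − V_low)/LSB = (-1.9347 − (−2.048)) / 0.002 = 56.650.
So the output code is 57.

code 57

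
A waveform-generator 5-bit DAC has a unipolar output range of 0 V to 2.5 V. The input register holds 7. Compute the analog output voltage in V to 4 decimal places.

LSB = 2.5 V / 2^5 = 78.125 mV.
V_out = 0 + 7 × 0.078125 V = 0.546875 V.

0.5469 V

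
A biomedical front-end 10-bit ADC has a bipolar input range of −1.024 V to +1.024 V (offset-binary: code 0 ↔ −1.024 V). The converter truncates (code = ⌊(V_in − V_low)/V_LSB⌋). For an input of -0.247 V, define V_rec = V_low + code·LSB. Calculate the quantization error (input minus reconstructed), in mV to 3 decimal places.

1.000 mV

Step size: 2.048 V ÷ 2^10 = 2.000 mV.
Scaled input = 388.5000 LSBs, so code = 388.
Code 388 maps back to (−1.024) + 388×0.002 V = -0.248 V.
Error = -0.247 − (−0.248) = 0.001 V = 1.000 mV.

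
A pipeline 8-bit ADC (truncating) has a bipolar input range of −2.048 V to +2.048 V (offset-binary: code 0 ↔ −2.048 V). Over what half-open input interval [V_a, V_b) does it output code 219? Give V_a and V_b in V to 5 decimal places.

LSB = 4.096/2^8 = 16.000 mV.
V_a = V_low + 219·LSB = 1.456 V; V_b = V_low + 220·LSB = 1.472 V.

[1.45600 V, 1.47200 V)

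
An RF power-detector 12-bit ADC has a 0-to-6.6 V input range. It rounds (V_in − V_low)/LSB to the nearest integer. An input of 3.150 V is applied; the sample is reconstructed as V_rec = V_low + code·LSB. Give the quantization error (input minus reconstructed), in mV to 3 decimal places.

Step size: 6.6 V ÷ 2^12 = 1.611 mV.
(V_in − V_low)/LSB = (3.150 − 0)/0.00161133 = 1954.9091 → code 1955 (round).
V_rec = 0 + 1955·0.00161133 = 3.1501465 V.
Difference: -0.000146484 V → -0.146 mV.

-0.146 mV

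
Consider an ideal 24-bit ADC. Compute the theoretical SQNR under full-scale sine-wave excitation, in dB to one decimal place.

SNR ≈ 6.02·N + 1.76 dB = 6.02·24 + 1.76 = 146.24 dB.

146.2 dB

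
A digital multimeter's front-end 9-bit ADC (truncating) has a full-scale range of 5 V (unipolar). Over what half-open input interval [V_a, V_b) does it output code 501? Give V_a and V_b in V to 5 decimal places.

LSB = 5/2^9 = 9.766 mV.
V_a = V_low + 501·LSB = 4.89258 V; V_b = V_low + 502·LSB = 4.90234 V.

[4.89258 V, 4.90234 V)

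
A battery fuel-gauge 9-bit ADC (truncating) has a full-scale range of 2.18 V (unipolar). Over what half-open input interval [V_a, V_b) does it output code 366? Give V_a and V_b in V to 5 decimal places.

[1.55836 V, 1.56262 V)

LSB = 2.18/2^9 = 4.258 mV.
V_a = V_low + 366·LSB = 1.55836 V; V_b = V_low + 367·LSB = 1.56262 V.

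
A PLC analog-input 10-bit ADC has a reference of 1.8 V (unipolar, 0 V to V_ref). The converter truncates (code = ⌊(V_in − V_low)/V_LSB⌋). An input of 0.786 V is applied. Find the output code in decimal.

code 447

With 1024 levels over 1.8 V, one step is 1.758 mV.
(0.786 − 0) / 0.00175781 = 447.147 LSBs.
⌊·⌋(447.147) = 447.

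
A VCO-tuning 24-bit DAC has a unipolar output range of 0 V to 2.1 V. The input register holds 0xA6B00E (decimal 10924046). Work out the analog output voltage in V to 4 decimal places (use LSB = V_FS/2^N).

1.3674 V

LSB = 2.1 V / 2^24 = 0.13 µV.
Code 0xA6B00E = 10924046 decimal.
V_out = 0 + 10924046 × 1.2517e-07 V = 1.36736 V.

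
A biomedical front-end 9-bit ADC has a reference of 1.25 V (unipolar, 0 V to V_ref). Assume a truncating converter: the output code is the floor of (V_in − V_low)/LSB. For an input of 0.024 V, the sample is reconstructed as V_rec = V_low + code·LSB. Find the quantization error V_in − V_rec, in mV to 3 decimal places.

LSB = 1.25/2^9 = 2.441 mV.
(V_in − V_low)/LSB = (0.024 − 0)/0.00244141 = 9.8304 → code 9 (floor).
Code 9 maps back to 0 + 9×0.00244141 V = 0.021972656 V.
V_in − V_rec = 0.00202734 V = 2.027 mV.

2.027 mV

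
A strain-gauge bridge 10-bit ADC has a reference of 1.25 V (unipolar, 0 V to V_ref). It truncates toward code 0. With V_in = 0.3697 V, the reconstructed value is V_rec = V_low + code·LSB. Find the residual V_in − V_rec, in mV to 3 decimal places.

1.048 mV

One LSB is 1.25 V / 1024 = 1.221 mV.
(0.3697 − 0)/0.0012207 = 302.8582; ⌊·⌋ gives code 302.
Code 302 maps back to 0 + 302×0.0012207 V = 0.36865234 V.
Error = 0.3697 − 0.36865234 = 0.00104766 V = 1.048 mV.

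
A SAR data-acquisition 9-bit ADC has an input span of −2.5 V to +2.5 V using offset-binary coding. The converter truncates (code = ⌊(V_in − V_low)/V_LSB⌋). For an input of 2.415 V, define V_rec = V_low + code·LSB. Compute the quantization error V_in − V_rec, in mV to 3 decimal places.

2.891 mV

One LSB is 5 V / 512 = 9.766 mV.
(V_in − V_low)/LSB = (2.415 − (−2.5))/0.00976562 = 503.2960 → code 503 (floor).
Code 503 maps back to (−2.5) + 503×0.00976562 V = 2.4121094 V.
V_in − V_rec = 0.00289062 V = 2.891 mV.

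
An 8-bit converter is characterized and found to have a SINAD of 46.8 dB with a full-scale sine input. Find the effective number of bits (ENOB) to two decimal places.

7.48 bits

ENOB = (SINAD − 1.76) / 6.02 = (46.8 − 1.76)/6.02 = 7.482.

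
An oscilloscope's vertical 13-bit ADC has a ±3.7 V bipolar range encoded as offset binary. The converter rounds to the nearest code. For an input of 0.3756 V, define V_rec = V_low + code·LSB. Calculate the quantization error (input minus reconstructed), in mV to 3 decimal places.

LSB = 7.4/2^13 = 0.903 mV.
(V_in − V_low)/LSB = (0.3756 − (−3.7))/0.00090332 = 4511.7994 → code 4512 (round).
Reconstructed: 0.37578125 V.
V_in − V_rec = -0.00018125 V = -0.181 mV.

-0.181 mV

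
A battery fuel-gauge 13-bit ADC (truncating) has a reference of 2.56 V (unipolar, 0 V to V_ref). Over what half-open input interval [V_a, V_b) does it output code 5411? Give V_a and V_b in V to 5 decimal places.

LSB = 2.56/2^13 = 312.50 µV.
V_a = V_low + 5411·LSB = 1.69094 V; V_b = V_low + 5412·LSB = 1.69125 V.

[1.69094 V, 1.69125 V)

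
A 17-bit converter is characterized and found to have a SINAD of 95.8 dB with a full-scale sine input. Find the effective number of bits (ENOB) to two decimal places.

15.62 bits

ENOB = (SINAD − 1.76) / 6.02 = (95.8 − 1.76)/6.02 = 15.621.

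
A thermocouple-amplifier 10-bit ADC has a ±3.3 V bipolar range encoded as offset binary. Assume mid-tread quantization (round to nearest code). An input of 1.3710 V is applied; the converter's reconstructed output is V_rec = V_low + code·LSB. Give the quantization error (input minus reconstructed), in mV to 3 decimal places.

-1.852 mV

Step size: 6.6 V ÷ 2^10 = 6.445 mV.
(1.3710 − (−3.3))/0.00644531 = 724.7127; round gives code 725.
V_rec = (−3.3) + 725·0.00644531 = 1.3728516 V.
Error = 1.3710 − 1.3728516 = -0.00185156 V = -1.852 mV.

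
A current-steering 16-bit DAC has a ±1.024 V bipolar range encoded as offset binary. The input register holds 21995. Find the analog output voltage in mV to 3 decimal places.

-336.656 mV

LSB = 2.048 V / 2^16 = 31.25 µV.
V_out = (−1.024) + 21995 × 3.125e-05 V = -0.336656 V.
= -336.656 mV.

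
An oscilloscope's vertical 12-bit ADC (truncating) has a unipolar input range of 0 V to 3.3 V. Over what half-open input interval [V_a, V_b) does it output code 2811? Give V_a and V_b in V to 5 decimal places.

LSB = 3.3/2^12 = 0.806 mV.
V_a = V_low + 2811·LSB = 2.26472 V; V_b = V_low + 2812·LSB = 2.26553 V.

[2.26472 V, 2.26553 V)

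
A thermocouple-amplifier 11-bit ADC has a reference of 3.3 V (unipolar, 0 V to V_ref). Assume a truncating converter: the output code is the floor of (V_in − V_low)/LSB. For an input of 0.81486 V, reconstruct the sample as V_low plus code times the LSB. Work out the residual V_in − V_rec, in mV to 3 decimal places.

Step size: 3.3 V ÷ 2^11 = 1.611 mV.
Scaled input = 505.7071 LSBs, so code = 505.
Code 505 maps back to 0 + 505×0.00161133 V = 0.8137207 V.
Difference: 0.0011393 V → 1.139 mV.

1.139 mV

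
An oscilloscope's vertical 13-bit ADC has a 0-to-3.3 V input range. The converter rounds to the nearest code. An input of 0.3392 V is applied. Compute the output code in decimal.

Full-scale span = 3.3 V; LSB = 3.3/2^13 = 402.83 µV.
Input sits at 842.038 steps above V_low.
So the output code is 842.

code 842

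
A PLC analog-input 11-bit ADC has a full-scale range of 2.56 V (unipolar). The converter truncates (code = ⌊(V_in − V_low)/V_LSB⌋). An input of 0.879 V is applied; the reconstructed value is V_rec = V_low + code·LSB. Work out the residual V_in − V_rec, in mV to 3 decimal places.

0.250 mV

Step size: 2.56 V ÷ 2^11 = 1.250 mV.
(V_in − V_low)/LSB = (0.879 − 0)/0.00125 = 703.2000 → code 703 (floor).
Code 703 maps back to 0 + 703×0.00125 V = 0.87875 V.
Difference: 0.00025 V → 0.250 mV.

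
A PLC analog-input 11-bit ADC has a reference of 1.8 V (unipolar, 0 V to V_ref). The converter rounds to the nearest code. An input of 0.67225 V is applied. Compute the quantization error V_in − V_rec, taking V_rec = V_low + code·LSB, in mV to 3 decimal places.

One LSB is 1.8 V / 2048 = 0.879 mV.
(0.67225 − 0)/0.000878906 = 764.8711; round gives code 765.
V_rec = 0 + 765·0.000878906 = 0.67236328 V.
V_in − V_rec = -0.000113281 V = -0.113 mV.

-0.113 mV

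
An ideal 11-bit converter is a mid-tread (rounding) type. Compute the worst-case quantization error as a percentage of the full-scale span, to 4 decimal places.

Rounding → worst-case error = ½ LSB = V_FS/2^12, so 100/4096 = 0.0244141 % of full scale.

0.0244 %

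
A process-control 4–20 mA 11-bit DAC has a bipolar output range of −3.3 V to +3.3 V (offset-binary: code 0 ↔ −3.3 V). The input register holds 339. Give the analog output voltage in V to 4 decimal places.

-2.2075 V

LSB = 6.6 V / 2^11 = 3.223 mV.
V_out = (−3.3) + 339 × 0.00322266 V = -2.20752 V.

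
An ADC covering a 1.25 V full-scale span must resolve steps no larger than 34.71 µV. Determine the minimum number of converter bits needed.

16 bits

Number of steps required ≥ 1.25 V / 34.71 µV = 36012.68.
Need 2^N ≥ 36012.68; 2^15 = 32768, 2^16 = 65536.
Minimum N = 16.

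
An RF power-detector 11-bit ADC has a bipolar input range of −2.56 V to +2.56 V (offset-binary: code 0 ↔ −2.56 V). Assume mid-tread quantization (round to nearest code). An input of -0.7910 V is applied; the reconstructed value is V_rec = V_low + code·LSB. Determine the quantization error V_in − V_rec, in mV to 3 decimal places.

-1.000 mV

Step size: 5.12 V ÷ 2^11 = 2.500 mV.
(-0.7910 − (−2.56))/0.0025 = 707.6000; round gives code 708.
Code 708 maps back to (−2.56) + 708×0.0025 V = -0.79 V.
V_in − V_rec = -0.001 V = -1.000 mV.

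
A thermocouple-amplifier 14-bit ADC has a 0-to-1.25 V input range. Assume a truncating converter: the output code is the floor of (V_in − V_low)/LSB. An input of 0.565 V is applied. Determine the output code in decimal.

LSB = 1.25 V / 16384 = 76.29 µV.
(0.565 − 0) / 7.62939e-05 = 7405.568 LSBs.
⌊·⌋(7405.568) = 7405.

code 7405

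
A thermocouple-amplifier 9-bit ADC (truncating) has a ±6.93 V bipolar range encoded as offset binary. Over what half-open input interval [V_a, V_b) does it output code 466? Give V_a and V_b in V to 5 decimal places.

LSB = 13.86/2^9 = 27.070 mV.
V_a = V_low + 466·LSB = 5.68477 V; V_b = V_low + 467·LSB = 5.71184 V.

[5.68477 V, 5.71184 V)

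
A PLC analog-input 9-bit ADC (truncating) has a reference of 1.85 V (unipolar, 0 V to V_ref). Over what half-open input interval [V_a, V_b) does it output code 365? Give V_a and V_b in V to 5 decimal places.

[1.31885 V, 1.32246 V)

LSB = 1.85/2^9 = 3.613 mV.
V_a = V_low + 365·LSB = 1.31885 V; V_b = V_low + 366·LSB = 1.32246 V.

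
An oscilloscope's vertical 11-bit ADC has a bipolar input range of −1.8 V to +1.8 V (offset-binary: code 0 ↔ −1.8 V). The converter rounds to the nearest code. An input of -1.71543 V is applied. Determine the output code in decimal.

code 48

Full-scale span = 3.6 V; LSB = 3.6/2^11 = 1.758 mV.
(-1.71543 − (−1.8)) / 0.00175781 = 48.111 LSBs.
round(48.111) = 48.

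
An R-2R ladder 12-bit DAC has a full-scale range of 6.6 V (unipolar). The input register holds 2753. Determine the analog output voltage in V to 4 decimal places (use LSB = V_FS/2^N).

4.4360 V

LSB = 6.6 V / 2^12 = 1.611 mV.
V_out = 0 + 2753 × 0.00161133 V = 4.43599 V.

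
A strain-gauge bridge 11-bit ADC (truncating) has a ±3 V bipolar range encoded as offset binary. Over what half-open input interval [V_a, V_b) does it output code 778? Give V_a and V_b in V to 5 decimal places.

[-0.72070 V, -0.71777 V)

LSB = 6/2^11 = 2.930 mV.
V_a = V_low + 778·LSB = -0.720703 V; V_b = V_low + 779·LSB = -0.717773 V.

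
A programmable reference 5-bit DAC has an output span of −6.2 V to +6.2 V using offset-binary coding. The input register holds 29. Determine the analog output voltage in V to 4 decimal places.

5.0375 V

LSB = 12.4 V / 2^5 = 387.500 mV.
V_out = (−6.2) + 29 × 0.3875 V = 5.0375 V.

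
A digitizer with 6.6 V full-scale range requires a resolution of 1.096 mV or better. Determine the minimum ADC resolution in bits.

Number of steps required ≥ 6.6 V / 1.096 mV = 6021.90.
Need 2^N ≥ 6021.90; 2^12 = 4096, 2^13 = 8192.
Minimum N = 13.

13 bits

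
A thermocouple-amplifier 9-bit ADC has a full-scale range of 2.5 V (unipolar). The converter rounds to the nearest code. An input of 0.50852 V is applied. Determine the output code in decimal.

Full-scale span = 2.5 V; LSB = 2.5/2^9 = 4.883 mV.
(0.50852 − 0) / 0.00488281 = 104.145 LSBs.
Round → code 104.

code 104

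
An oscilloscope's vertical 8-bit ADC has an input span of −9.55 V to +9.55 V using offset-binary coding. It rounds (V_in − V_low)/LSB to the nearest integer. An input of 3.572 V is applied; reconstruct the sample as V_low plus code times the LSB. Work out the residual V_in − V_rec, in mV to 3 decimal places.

Step size: 19.1 V ÷ 2^8 = 74.609 mV.
(3.572 − (−9.55))/0.0746094 = 175.8760; round gives code 176.
Reconstructed: 3.58125 V.
Difference: -0.00925 V → -9.250 mV.

-9.250 mV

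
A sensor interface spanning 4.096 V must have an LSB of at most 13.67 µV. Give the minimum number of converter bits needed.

19 bits

Number of steps required ≥ 4.096 V / 13.67 µV = 299634.24.
Need 2^N ≥ 299634.24; 2^18 = 262144, 2^19 = 524288.
Minimum N = 19.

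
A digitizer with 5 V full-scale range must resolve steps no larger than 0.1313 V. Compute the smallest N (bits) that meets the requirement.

Number of steps required ≥ 5 V / 0.1313 V = 38.08.
Need 2^N ≥ 38.08; 2^5 = 32, 2^6 = 64.
Minimum N = 6.

6 bits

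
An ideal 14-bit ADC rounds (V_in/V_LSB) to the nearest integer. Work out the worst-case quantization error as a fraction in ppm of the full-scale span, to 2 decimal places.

30.52 ppm

Rounding → worst-case error = ½ LSB = V_FS/2^15, so 1e+06/32768 = 30.5176 ppm of full scale.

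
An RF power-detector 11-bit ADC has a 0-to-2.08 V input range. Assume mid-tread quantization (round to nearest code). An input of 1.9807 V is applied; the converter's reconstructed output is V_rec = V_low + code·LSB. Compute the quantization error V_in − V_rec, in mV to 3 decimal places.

0.231 mV

Step size: 2.08 V ÷ 2^11 = 1.016 mV.
Scaled input = 1950.2277 LSBs, so code = 1950.
Code 1950 maps back to 0 + 1950×0.00101563 V = 1.9804688 V.
V_in − V_rec = 0.00023125 V = 0.231 mV.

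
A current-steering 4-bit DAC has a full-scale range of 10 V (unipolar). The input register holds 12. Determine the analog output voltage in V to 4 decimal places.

LSB = 10 V / 2^4 = 0.6250 V.
V_out = 0 + 12 × 0.625 V = 7.5 V.

7.5000 V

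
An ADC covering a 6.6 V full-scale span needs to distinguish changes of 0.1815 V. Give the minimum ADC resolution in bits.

Number of steps required ≥ 6.6 V / 0.1815 V = 36.36.
Need 2^N ≥ 36.36; 2^5 = 32, 2^6 = 64.
Minimum N = 6.

6 bits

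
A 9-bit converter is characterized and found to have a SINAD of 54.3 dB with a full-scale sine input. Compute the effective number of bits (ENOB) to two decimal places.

ENOB = (SINAD − 1.76) / 6.02 = (54.3 − 1.76)/6.02 = 8.728.

8.73 bits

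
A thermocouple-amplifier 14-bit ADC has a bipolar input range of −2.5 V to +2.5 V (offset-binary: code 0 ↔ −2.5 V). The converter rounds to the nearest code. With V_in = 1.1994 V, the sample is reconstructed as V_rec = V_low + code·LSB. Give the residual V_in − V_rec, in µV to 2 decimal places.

59.18 µV

Step size: 5 V ÷ 2^14 = 305.18 µV.
Scaled input = 12122.1939 LSBs, so code = 12122.
V_rec = (−2.5) + 12122·0.000305176 = 1.1993408 V.
V_in − V_rec = 5.91797e-05 V = 59.18 µV.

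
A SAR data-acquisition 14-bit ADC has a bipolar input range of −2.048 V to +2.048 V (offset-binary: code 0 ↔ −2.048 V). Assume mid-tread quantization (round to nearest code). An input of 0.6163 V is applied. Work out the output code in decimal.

code 10657

Full-scale span = 4.096 V; LSB = 4.096/2^14 = 250.00 µV.
Input sits at 10657.200 steps above V_low.
Round → code 10657.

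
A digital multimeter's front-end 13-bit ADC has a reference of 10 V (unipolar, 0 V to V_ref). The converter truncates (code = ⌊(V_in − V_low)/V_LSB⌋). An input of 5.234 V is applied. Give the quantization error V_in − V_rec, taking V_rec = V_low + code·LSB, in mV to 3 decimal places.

0.846 mV

LSB = 10/2^13 = 1.221 mV.
Scaled input = 4287.6928 LSBs, so code = 4287.
V_rec = 0 + 4287·0.0012207 = 5.2331543 V.
V_in − V_rec = 0.000845703 V = 0.846 mV.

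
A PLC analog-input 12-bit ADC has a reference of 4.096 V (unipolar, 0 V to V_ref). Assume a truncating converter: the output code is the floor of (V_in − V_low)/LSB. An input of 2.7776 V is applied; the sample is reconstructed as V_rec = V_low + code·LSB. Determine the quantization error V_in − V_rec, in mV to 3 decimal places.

0.600 mV

LSB = 4.096/2^12 = 1.000 mV.
(V_in − V_low)/LSB = (2.7776 − 0)/0.001 = 2777.6000 → code 2777 (floor).
V_rec = 0 + 2777·0.001 = 2.777 V.
V_in − V_rec = 0.0006 V = 0.600 mV.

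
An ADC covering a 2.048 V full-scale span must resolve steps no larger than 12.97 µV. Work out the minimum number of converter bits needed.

Number of steps required ≥ 2.048 V / 12.97 µV = 157902.85.
Need 2^N ≥ 157902.85; 2^17 = 131072, 2^18 = 262144.
Minimum N = 18.

18 bits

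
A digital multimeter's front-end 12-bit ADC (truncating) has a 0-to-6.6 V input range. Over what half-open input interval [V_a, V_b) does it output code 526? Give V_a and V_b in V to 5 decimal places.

[0.84756 V, 0.84917 V)

LSB = 6.6/2^12 = 1.611 mV.
V_a = V_low + 526·LSB = 0.847559 V; V_b = V_low + 527·LSB = 0.84917 V.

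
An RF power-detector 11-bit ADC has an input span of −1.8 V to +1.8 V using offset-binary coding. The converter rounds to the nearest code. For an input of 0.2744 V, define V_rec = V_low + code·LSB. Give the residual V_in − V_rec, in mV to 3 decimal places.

0.181 mV

Step size: 3.6 V ÷ 2^11 = 1.758 mV.
Scaled input = 1180.1031 LSBs, so code = 1180.
Reconstructed: 0.27421875 V.
Difference: 0.00018125 V → 0.181 mV.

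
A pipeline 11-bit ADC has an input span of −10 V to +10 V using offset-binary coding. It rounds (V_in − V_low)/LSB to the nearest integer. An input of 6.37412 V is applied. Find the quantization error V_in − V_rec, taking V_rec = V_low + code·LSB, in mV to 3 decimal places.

-2.833 mV

Step size: 20 V ÷ 2^11 = 9.766 mV.
(V_in − V_low)/LSB = (6.37412 − (−10))/0.00976562 = 1676.7099 → code 1677 (round).
V_rec = (−10) + 1677·0.00976562 = 6.3769531 V.
Difference: -0.00283313 V → -2.833 mV.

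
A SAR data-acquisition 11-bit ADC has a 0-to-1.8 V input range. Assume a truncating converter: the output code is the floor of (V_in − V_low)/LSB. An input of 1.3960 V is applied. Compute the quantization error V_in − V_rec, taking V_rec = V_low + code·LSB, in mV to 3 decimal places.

One LSB is 1.8 V / 2048 = 0.879 mV.
(1.3960 − 0)/0.000878906 = 1588.3378; ⌊·⌋ gives code 1588.
V_rec = 0 + 1588·0.000878906 = 1.3957031 V.
Difference: 0.000296875 V → 0.297 mV.

0.297 mV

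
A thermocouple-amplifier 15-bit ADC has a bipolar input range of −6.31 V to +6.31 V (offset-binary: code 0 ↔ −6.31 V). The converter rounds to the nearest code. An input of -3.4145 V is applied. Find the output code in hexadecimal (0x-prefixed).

With 32768 levels over 12.62 V, one step is 385.13 µV.
Input sits at 7518.205 steps above V_low.
Round → code 7518.
In hexadecimal (0x-prefixed): 0x1D5E.

code 0x1D5E (decimal 7518)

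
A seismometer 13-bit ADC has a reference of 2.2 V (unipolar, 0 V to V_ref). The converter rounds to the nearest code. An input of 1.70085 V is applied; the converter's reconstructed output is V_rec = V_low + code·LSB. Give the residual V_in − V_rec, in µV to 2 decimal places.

93.16 µV

Step size: 2.2 V ÷ 2^13 = 268.55 µV.
(V_in − V_low)/LSB = (1.70085 − 0)/0.000268555 = 6333.3469 → code 6333 (round).
V_rec = 0 + 6333·0.000268555 = 1.7007568 V.
Difference: 9.31641e-05 V → 93.16 µV.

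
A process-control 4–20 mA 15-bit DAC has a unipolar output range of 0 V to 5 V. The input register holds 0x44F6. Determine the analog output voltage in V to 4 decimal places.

2.6938 V

LSB = 5 V / 2^15 = 152.59 µV.
Code 0x44F6 = 17654 decimal.
V_out = 0 + 17654 × 0.000152588 V = 2.69379 V.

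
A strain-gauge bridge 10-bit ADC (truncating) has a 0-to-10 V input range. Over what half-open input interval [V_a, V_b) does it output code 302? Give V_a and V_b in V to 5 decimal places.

LSB = 10/2^10 = 9.766 mV.
V_a = V_low + 302·LSB = 2.94922 V; V_b = V_low + 303·LSB = 2.95898 V.

[2.94922 V, 2.95898 V)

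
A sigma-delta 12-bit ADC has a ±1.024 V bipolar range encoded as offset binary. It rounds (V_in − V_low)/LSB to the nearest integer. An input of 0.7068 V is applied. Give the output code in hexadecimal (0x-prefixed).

LSB = 2.048 V / 4096 = 0.500 mV.
Input sits at 3461.600 steps above V_low.
Round → code 3462.
In hexadecimal (0x-prefixed): 0xD86.

code 0xD86 (decimal 3462)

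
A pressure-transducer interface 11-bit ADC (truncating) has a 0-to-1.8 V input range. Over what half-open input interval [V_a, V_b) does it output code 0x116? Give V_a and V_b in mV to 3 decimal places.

[244.336 mV, 245.215 mV)

LSB = 1.8/2^11 = 0.879 mV.
Code 0x116 = 278 decimal.
V_a = V_low + 278·LSB = 0.244336 V; V_b = V_low + 279·LSB = 0.245215 V.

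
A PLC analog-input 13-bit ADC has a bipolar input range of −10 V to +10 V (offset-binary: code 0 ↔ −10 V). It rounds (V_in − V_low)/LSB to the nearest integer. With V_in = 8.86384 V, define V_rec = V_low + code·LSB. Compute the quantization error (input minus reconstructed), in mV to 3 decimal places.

-0.906 mV

Step size: 20 V ÷ 2^13 = 2.441 mV.
(8.86384 − (−10))/0.00244141 = 7726.6289; round gives code 7727.
Reconstructed: 8.8647461 V.
Difference: -0.000906094 V → -0.906 mV.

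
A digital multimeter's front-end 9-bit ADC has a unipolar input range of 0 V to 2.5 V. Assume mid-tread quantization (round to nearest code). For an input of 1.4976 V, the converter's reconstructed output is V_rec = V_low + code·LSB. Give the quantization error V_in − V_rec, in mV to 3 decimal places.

-1.423 mV

One LSB is 2.5 V / 512 = 4.883 mV.
(V_in − V_low)/LSB = (1.4976 − 0)/0.00488281 = 306.7085 → code 307 (round).
Reconstructed: 1.4990234 V.
Error = 1.4976 − 1.4990234 = -0.00142344 V = -1.423 mV.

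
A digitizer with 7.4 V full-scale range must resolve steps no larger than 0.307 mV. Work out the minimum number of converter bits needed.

Number of steps required ≥ 7.4 V / 0.307 mV = 24104.23.
Need 2^N ≥ 24104.23; 2^14 = 16384, 2^15 = 32768.
Minimum N = 15.

15 bits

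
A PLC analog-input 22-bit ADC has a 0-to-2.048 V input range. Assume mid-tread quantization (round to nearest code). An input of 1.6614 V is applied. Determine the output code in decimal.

Full-scale span = 2.048 V; LSB = 2.048/2^22 = 0.49 µV.
(1.6614 − 0) / 4.88281e-07 = 3402547.200 LSBs.
Round → code 3402547.

code 3402547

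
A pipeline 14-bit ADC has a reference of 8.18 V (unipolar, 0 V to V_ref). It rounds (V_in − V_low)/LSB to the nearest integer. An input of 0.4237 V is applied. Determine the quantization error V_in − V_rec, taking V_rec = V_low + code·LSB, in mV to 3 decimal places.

One LSB is 8.18 V / 16384 = 499.27 µV.
Scaled input = 848.6431 LSBs, so code = 849.
Reconstructed: 0.42387817 V.
Error = 0.4237 − 0.42387817 = -0.000178174 V = -0.178 mV.

-0.178 mV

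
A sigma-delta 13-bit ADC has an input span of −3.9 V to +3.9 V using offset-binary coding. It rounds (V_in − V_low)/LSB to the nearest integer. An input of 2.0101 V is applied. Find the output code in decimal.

LSB = 7.8 V / 8192 = 0.952 mV.
(V_in − V_low)/LSB = (2.0101 − (−3.9)) / 0.000952148 = 6207.120.
So the output code is 6207.

code 6207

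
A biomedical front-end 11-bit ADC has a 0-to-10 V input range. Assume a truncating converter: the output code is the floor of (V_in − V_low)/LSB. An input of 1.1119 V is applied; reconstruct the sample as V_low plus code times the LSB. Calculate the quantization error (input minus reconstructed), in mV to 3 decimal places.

3.502 mV

LSB = 10/2^11 = 4.883 mV.
(1.1119 − 0)/0.00488281 = 227.7171; ⌊·⌋ gives code 227.
Code 227 maps back to 0 + 227×0.00488281 V = 1.1083984 V.
Error = 1.1119 − 1.1083984 = 0.00350156 V = 3.502 mV.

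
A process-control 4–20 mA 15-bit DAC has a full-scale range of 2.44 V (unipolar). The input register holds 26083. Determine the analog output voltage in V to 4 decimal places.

1.9422 V

LSB = 2.44 V / 2^15 = 74.46 µV.
V_out = 0 + 26083 × 7.44629e-05 V = 1.94222 V.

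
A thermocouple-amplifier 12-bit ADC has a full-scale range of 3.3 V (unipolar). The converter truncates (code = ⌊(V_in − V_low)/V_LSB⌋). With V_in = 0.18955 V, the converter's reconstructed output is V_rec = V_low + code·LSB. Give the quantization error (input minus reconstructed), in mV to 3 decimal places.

Step size: 3.3 V ÷ 2^12 = 0.806 mV.
Scaled input = 235.2718 LSBs, so code = 235.
V_rec = 0 + 235·0.000805664 = 0.18933105 V.
Difference: 0.000218945 V → 0.219 mV.

0.219 mV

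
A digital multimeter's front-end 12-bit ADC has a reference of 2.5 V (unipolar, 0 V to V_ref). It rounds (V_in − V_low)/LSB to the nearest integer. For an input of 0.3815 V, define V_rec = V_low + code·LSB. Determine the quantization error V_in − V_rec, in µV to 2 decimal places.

Step size: 2.5 V ÷ 2^12 = 0.610 mV.
(0.3815 − 0)/0.000610352 = 625.0496; round gives code 625.
Reconstructed: 0.38146973 V.
Error = 0.3815 − 0.38146973 = 3.02734e-05 V = 30.27 µV.

30.27 µV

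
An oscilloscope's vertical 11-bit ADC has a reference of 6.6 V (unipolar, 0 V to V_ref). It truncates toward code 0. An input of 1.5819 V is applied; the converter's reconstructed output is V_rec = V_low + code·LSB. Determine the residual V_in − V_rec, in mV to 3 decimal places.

One LSB is 6.6 V / 2048 = 3.223 mV.
(1.5819 − 0)/0.00322266 = 490.8684; ⌊·⌋ gives code 490.
V_rec = 0 + 490·0.00322266 = 1.5791016 V.
Difference: 0.00279844 V → 2.798 mV.

2.798 mV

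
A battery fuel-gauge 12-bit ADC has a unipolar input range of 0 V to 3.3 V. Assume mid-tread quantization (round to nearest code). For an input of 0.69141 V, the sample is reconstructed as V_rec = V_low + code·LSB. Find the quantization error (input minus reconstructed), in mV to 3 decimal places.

Step size: 3.3 V ÷ 2^12 = 0.806 mV.
(0.69141 − 0)/0.000805664 = 858.1865; round gives code 858.
Reconstructed: 0.69125977 V.
Difference: 0.000150234 V → 0.150 mV.

0.150 mV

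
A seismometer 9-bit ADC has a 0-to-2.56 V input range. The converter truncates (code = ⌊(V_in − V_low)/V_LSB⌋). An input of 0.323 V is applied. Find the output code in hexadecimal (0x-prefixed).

Full-scale span = 2.56 V; LSB = 2.56/2^9 = 5.000 mV.
(V_in − V_low)/LSB = (0.323 − 0) / 0.005 = 64.600.
So the output code is 64.
In hexadecimal (0x-prefixed): 0x40.

code 0x40 (decimal 64)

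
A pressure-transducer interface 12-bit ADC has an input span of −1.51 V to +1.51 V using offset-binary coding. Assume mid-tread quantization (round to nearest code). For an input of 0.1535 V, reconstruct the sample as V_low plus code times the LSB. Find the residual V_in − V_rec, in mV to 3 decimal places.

One LSB is 3.02 V / 4096 = 0.737 mV.
(V_in − V_low)/LSB = (0.1535 − (−1.51))/0.000737305 = 2256.1907 → code 2256 (round).
V_rec = (−1.51) + 2256·0.000737305 = 0.15335937 V.
Error = 0.1535 − 0.15335937 = 0.000140625 V = 0.141 mV.

0.141 mV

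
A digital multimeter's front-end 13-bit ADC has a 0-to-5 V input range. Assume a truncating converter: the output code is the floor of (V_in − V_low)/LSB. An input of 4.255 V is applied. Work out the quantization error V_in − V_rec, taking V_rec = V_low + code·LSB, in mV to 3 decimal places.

0.239 mV

LSB = 5/2^13 = 0.610 mV.
Scaled input = 6971.3920 LSBs, so code = 6971.
V_rec = 0 + 6971·0.000610352 = 4.2547607 V.
Difference: 0.000239258 V → 0.239 mV.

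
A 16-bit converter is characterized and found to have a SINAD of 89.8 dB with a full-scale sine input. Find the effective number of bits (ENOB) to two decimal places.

14.62 bits

ENOB = (SINAD − 1.76) / 6.02 = (89.8 − 1.76)/6.02 = 14.625.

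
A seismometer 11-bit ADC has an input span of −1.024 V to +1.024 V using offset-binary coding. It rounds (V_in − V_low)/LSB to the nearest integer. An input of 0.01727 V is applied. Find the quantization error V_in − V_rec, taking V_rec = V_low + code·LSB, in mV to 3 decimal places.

One LSB is 2.048 V / 2048 = 1.000 mV.
(0.01727 − (−1.024))/0.001 = 1041.2700; round gives code 1041.
Reconstructed: 0.017 V.
V_in − V_rec = 0.00027 V = 0.270 mV.

0.270 mV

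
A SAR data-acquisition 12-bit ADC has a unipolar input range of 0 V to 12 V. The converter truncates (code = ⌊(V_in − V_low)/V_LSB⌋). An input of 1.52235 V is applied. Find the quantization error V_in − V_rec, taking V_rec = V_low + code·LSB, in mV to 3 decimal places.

Step size: 12 V ÷ 2^12 = 2.930 mV.
Scaled input = 519.6288 LSBs, so code = 519.
Reconstructed: 1.5205078 V.
Error = 1.52235 − 1.5205078 = 0.00184219 V = 1.842 mV.

1.842 mV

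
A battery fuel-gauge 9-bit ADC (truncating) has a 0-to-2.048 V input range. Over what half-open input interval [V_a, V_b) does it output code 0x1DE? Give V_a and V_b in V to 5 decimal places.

LSB = 2.048/2^9 = 4.000 mV.
Code 0x1DE = 478 decimal.
V_a = V_low + 478·LSB = 1.912 V; V_b = V_low + 479·LSB = 1.916 V.

[1.91200 V, 1.91600 V)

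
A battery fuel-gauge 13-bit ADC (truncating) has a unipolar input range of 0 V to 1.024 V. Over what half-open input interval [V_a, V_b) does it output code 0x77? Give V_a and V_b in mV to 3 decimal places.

LSB = 1.024/2^13 = 125.00 µV.
Code 0x77 = 119 decimal.
V_a = V_low + 119·LSB = 0.014875 V; V_b = V_low + 120·LSB = 0.015 V.

[14.875 mV, 15.000 mV)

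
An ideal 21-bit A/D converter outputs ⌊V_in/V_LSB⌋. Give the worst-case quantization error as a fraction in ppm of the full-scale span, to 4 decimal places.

0.4768 ppm

Truncating → worst-case error = 1 LSB = V_FS/2^21, so 1e+06/2097152 = 0.476837 ppm of full scale.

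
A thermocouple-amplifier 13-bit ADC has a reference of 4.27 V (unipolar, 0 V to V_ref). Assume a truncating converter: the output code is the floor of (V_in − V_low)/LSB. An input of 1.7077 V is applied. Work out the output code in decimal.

code 3276

Full-scale span = 4.27 V; LSB = 4.27/2^13 = 0.521 mV.
(1.7077 − 0) / 0.00052124 = 3276.224 LSBs.
Floor → code 3276.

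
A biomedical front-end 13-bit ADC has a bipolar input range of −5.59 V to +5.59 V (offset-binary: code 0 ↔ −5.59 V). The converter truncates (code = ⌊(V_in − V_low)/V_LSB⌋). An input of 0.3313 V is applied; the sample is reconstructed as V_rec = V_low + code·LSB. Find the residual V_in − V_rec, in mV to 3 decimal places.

1.031 mV

Step size: 11.18 V ÷ 2^13 = 1.365 mV.
Scaled input = 4338.7558 LSBs, so code = 4338.
Reconstructed: 0.33026855 V.
Error = 0.3313 − 0.33026855 = 0.00103145 V = 1.031 mV.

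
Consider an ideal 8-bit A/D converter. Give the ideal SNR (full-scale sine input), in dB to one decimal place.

SNR ≈ 6.02·N + 1.76 dB = 6.02·8 + 1.76 = 49.92 dB.

49.9 dB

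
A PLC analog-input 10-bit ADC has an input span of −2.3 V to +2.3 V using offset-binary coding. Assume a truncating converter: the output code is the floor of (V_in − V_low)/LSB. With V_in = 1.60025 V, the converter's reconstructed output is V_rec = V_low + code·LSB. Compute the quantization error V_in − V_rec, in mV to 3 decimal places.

LSB = 4.6/2^10 = 4.492 mV.
Scaled input = 868.2296 LSBs, so code = 868.
V_rec = (−2.3) + 868·0.00449219 = 1.5992187 V.
Difference: 0.00103125 V → 1.031 mV.

1.031 mV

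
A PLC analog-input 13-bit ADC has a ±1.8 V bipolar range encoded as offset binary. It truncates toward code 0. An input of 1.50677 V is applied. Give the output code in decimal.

Full-scale span = 3.6 V; LSB = 3.6/2^13 = 439.45 µV.
Input sits at 7524.739 steps above V_low.
So the output code is 7524.

code 7524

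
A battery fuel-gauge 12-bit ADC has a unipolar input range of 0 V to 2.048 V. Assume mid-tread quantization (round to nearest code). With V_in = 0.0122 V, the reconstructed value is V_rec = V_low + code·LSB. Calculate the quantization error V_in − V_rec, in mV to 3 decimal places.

One LSB is 2.048 V / 4096 = 0.500 mV.
(V_in − V_low)/LSB = (0.0122 − 0)/0.0005 = 24.4000 → code 24 (round).
V_rec = 0 + 24·0.0005 = 0.012 V.
V_in − V_rec = 0.0002 V = 0.200 mV.

0.200 mV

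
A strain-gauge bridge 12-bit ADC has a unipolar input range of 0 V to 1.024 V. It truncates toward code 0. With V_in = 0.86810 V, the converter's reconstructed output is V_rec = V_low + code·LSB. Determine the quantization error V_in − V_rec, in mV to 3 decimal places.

0.100 mV

One LSB is 1.024 V / 4096 = 250.00 µV.
(0.86810 − 0)/0.00025 = 3472.4000; ⌊·⌋ gives code 3472.
Reconstructed: 0.868 V.
Error = 0.86810 − 0.868 = 0.0001 V = 0.100 mV.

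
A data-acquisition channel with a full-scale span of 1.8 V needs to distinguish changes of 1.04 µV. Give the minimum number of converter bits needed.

Number of steps required ≥ 1.8 V / 1.04 µV = 1730769.23.
Need 2^N ≥ 1730769.23; 2^20 = 1048576, 2^21 = 2097152.
Minimum N = 21.

21 bits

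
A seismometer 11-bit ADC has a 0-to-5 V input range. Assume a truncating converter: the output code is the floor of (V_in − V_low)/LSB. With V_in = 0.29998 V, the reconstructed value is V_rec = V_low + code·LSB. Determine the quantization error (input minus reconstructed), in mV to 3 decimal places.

2.128 mV

LSB = 5/2^11 = 2.441 mV.
(V_in − V_low)/LSB = (0.29998 − 0)/0.00244141 = 122.8718 → code 122 (floor).
Code 122 maps back to 0 + 122×0.00244141 V = 0.29785156 V.
V_in − V_rec = 0.00212844 V = 2.128 mV.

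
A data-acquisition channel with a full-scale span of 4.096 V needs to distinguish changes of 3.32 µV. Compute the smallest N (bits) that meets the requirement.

Number of steps required ≥ 4.096 V / 3.32 µV = 1233734.94.
Need 2^N ≥ 1233734.94; 2^20 = 1048576, 2^21 = 2097152.
Minimum N = 21.

21 bits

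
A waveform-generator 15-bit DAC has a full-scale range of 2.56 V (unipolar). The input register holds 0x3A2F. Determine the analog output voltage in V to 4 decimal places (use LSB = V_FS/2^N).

LSB = 2.56 V / 2^15 = 78.12 µV.
Code 0x3A2F = 14895 decimal.
V_out = 0 + 14895 × 7.8125e-05 V = 1.16367 V.

1.1637 V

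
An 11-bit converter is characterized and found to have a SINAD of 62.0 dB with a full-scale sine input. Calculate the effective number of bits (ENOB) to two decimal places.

ENOB = (SINAD − 1.76) / 6.02 = (62.0 − 1.76)/6.02 = 10.007.

10.01 bits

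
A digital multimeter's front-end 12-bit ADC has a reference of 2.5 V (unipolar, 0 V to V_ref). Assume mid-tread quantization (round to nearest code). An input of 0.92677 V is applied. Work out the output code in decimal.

code 1518

Full-scale span = 2.5 V; LSB = 2.5/2^12 = 0.610 mV.
(0.92677 − 0) / 0.000610352 = 1518.420 LSBs.
round(1518.420) = 1518.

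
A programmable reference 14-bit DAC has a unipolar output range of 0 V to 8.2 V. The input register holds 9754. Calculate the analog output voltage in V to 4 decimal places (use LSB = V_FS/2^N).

LSB = 8.2 V / 2^14 = 0.500 mV.
V_out = 0 + 9754 × 0.000500488 V = 4.88176 V.

4.8818 V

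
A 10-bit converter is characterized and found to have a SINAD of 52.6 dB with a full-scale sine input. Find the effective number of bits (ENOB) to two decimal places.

ENOB = (SINAD − 1.76) / 6.02 = (52.6 − 1.76)/6.02 = 8.445.

8.45 bits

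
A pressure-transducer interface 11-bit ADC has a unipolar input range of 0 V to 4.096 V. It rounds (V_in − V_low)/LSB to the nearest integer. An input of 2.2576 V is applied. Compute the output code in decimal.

LSB = 4.096 V / 2048 = 2.000 mV.
(2.2576 − 0) / 0.002 = 1128.800 LSBs.
round(1128.800) = 1129.

code 1129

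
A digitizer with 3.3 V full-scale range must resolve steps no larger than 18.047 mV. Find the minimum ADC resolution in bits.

Number of steps required ≥ 3.3 V / 18.047 mV = 182.86.
Need 2^N ≥ 182.86; 2^7 = 128, 2^8 = 256.
Minimum N = 8.

8 bits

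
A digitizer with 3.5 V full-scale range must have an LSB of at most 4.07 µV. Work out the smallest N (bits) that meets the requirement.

20 bits

Number of steps required ≥ 3.5 V / 4.07 µV = 859950.86.
Need 2^N ≥ 859950.86; 2^19 = 524288, 2^20 = 1048576.
Minimum N = 20.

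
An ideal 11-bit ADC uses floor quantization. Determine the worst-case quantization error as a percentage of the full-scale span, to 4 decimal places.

Truncating → worst-case error = 1 LSB = V_FS/2^11, so 100/2048 = 0.0488281 % of full scale.

0.0488 %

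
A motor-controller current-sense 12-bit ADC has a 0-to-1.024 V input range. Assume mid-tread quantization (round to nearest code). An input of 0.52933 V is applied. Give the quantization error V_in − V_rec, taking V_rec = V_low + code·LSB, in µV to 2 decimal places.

One LSB is 1.024 V / 4096 = 250.00 µV.
Scaled input = 2117.3200 LSBs, so code = 2117.
V_rec = 0 + 2117·0.00025 = 0.52925 V.
Difference: 8e-05 V → 80.00 µV.

80.00 µV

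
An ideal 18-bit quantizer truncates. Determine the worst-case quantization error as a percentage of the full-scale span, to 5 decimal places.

0.00038 %

Truncating → worst-case error = 1 LSB = V_FS/2^18, so 100/262144 = 0.00038147 % of full scale.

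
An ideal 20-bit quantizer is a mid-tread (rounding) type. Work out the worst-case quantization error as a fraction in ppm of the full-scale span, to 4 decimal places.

0.4768 ppm

Rounding → worst-case error = ½ LSB = V_FS/2^21, so 1e+06/2097152 = 0.476837 ppm of full scale.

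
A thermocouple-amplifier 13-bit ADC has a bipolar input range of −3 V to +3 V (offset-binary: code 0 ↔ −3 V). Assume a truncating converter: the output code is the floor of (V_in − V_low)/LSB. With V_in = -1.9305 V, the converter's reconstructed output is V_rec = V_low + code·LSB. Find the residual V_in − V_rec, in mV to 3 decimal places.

One LSB is 6 V / 8192 = 0.732 mV.
(V_in − V_low)/LSB = (-1.9305 − (−3))/0.000732422 = 1460.2240 → code 1460 (floor).
Code 1460 maps back to (−3) + 1460×0.000732422 V = -1.9306641 V.
V_in − V_rec = 0.000164063 V = 0.164 mV.

0.164 mV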